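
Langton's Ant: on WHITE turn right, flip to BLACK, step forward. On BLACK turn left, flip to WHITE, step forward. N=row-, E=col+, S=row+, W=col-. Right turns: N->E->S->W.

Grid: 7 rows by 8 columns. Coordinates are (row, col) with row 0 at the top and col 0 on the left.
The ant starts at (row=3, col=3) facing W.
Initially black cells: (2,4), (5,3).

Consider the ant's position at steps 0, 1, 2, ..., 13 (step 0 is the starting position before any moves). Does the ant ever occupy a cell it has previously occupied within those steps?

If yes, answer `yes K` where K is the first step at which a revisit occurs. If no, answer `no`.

Step 1: on WHITE (3,3): turn R to N, flip to black, move to (2,3). |black|=3 — new cell
Step 2: on WHITE (2,3): turn R to E, flip to black, move to (2,4). |black|=4 — new cell
Step 3: on BLACK (2,4): turn L to N, flip to white, move to (1,4). |black|=3 — new cell
Step 4: on WHITE (1,4): turn R to E, flip to black, move to (1,5). |black|=4 — new cell
Step 5: on WHITE (1,5): turn R to S, flip to black, move to (2,5). |black|=5 — new cell
Step 6: on WHITE (2,5): turn R to W, flip to black, move to (2,4). |black|=6 — REVISIT

Answer: yes 6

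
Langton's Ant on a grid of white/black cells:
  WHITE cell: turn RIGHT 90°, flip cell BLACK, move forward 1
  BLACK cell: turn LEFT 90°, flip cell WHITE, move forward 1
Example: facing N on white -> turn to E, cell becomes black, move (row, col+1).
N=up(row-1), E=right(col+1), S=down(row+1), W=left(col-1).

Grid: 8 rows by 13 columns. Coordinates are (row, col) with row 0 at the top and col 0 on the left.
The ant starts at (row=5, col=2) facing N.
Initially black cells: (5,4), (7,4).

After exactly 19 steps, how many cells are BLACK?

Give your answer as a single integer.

Answer: 9

Derivation:
Step 1: on WHITE (5,2): turn R to E, flip to black, move to (5,3). |black|=3
Step 2: on WHITE (5,3): turn R to S, flip to black, move to (6,3). |black|=4
Step 3: on WHITE (6,3): turn R to W, flip to black, move to (6,2). |black|=5
Step 4: on WHITE (6,2): turn R to N, flip to black, move to (5,2). |black|=6
Step 5: on BLACK (5,2): turn L to W, flip to white, move to (5,1). |black|=5
Step 6: on WHITE (5,1): turn R to N, flip to black, move to (4,1). |black|=6
Step 7: on WHITE (4,1): turn R to E, flip to black, move to (4,2). |black|=7
Step 8: on WHITE (4,2): turn R to S, flip to black, move to (5,2). |black|=8
Step 9: on WHITE (5,2): turn R to W, flip to black, move to (5,1). |black|=9
Step 10: on BLACK (5,1): turn L to S, flip to white, move to (6,1). |black|=8
Step 11: on WHITE (6,1): turn R to W, flip to black, move to (6,0). |black|=9
Step 12: on WHITE (6,0): turn R to N, flip to black, move to (5,0). |black|=10
Step 13: on WHITE (5,0): turn R to E, flip to black, move to (5,1). |black|=11
Step 14: on WHITE (5,1): turn R to S, flip to black, move to (6,1). |black|=12
Step 15: on BLACK (6,1): turn L to E, flip to white, move to (6,2). |black|=11
Step 16: on BLACK (6,2): turn L to N, flip to white, move to (5,2). |black|=10
Step 17: on BLACK (5,2): turn L to W, flip to white, move to (5,1). |black|=9
Step 18: on BLACK (5,1): turn L to S, flip to white, move to (6,1). |black|=8
Step 19: on WHITE (6,1): turn R to W, flip to black, move to (6,0). |black|=9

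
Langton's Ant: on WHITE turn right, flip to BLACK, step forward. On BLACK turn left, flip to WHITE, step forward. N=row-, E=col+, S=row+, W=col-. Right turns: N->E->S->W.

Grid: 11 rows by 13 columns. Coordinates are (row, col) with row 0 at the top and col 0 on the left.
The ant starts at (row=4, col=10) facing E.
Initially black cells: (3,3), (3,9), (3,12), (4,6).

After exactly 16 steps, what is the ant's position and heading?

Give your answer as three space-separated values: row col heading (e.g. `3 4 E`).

Answer: 2 12 E

Derivation:
Step 1: on WHITE (4,10): turn R to S, flip to black, move to (5,10). |black|=5
Step 2: on WHITE (5,10): turn R to W, flip to black, move to (5,9). |black|=6
Step 3: on WHITE (5,9): turn R to N, flip to black, move to (4,9). |black|=7
Step 4: on WHITE (4,9): turn R to E, flip to black, move to (4,10). |black|=8
Step 5: on BLACK (4,10): turn L to N, flip to white, move to (3,10). |black|=7
Step 6: on WHITE (3,10): turn R to E, flip to black, move to (3,11). |black|=8
Step 7: on WHITE (3,11): turn R to S, flip to black, move to (4,11). |black|=9
Step 8: on WHITE (4,11): turn R to W, flip to black, move to (4,10). |black|=10
Step 9: on WHITE (4,10): turn R to N, flip to black, move to (3,10). |black|=11
Step 10: on BLACK (3,10): turn L to W, flip to white, move to (3,9). |black|=10
Step 11: on BLACK (3,9): turn L to S, flip to white, move to (4,9). |black|=9
Step 12: on BLACK (4,9): turn L to E, flip to white, move to (4,10). |black|=8
Step 13: on BLACK (4,10): turn L to N, flip to white, move to (3,10). |black|=7
Step 14: on WHITE (3,10): turn R to E, flip to black, move to (3,11). |black|=8
Step 15: on BLACK (3,11): turn L to N, flip to white, move to (2,11). |black|=7
Step 16: on WHITE (2,11): turn R to E, flip to black, move to (2,12). |black|=8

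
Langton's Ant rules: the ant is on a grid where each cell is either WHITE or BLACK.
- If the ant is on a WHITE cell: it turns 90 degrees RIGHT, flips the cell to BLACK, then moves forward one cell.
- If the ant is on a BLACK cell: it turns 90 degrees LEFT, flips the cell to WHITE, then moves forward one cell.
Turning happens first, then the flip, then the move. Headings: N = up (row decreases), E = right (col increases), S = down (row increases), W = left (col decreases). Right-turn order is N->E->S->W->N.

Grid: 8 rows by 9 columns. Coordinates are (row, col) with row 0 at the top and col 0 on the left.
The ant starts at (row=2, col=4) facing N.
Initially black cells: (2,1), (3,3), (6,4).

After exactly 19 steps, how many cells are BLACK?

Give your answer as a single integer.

Step 1: on WHITE (2,4): turn R to E, flip to black, move to (2,5). |black|=4
Step 2: on WHITE (2,5): turn R to S, flip to black, move to (3,5). |black|=5
Step 3: on WHITE (3,5): turn R to W, flip to black, move to (3,4). |black|=6
Step 4: on WHITE (3,4): turn R to N, flip to black, move to (2,4). |black|=7
Step 5: on BLACK (2,4): turn L to W, flip to white, move to (2,3). |black|=6
Step 6: on WHITE (2,3): turn R to N, flip to black, move to (1,3). |black|=7
Step 7: on WHITE (1,3): turn R to E, flip to black, move to (1,4). |black|=8
Step 8: on WHITE (1,4): turn R to S, flip to black, move to (2,4). |black|=9
Step 9: on WHITE (2,4): turn R to W, flip to black, move to (2,3). |black|=10
Step 10: on BLACK (2,3): turn L to S, flip to white, move to (3,3). |black|=9
Step 11: on BLACK (3,3): turn L to E, flip to white, move to (3,4). |black|=8
Step 12: on BLACK (3,4): turn L to N, flip to white, move to (2,4). |black|=7
Step 13: on BLACK (2,4): turn L to W, flip to white, move to (2,3). |black|=6
Step 14: on WHITE (2,3): turn R to N, flip to black, move to (1,3). |black|=7
Step 15: on BLACK (1,3): turn L to W, flip to white, move to (1,2). |black|=6
Step 16: on WHITE (1,2): turn R to N, flip to black, move to (0,2). |black|=7
Step 17: on WHITE (0,2): turn R to E, flip to black, move to (0,3). |black|=8
Step 18: on WHITE (0,3): turn R to S, flip to black, move to (1,3). |black|=9
Step 19: on WHITE (1,3): turn R to W, flip to black, move to (1,2). |black|=10

Answer: 10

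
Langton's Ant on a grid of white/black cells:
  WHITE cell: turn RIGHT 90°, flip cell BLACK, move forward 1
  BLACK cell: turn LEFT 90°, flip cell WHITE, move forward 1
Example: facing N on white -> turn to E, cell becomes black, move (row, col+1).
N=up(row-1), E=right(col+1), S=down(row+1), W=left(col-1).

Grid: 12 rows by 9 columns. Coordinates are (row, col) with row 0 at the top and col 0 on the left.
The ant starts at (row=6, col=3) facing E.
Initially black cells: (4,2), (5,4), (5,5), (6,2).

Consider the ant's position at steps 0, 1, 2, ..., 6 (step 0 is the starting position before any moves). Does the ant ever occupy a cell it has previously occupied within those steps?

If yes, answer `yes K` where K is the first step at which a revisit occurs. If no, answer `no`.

Answer: no

Derivation:
Step 1: on WHITE (6,3): turn R to S, flip to black, move to (7,3). |black|=5 — new cell
Step 2: on WHITE (7,3): turn R to W, flip to black, move to (7,2). |black|=6 — new cell
Step 3: on WHITE (7,2): turn R to N, flip to black, move to (6,2). |black|=7 — new cell
Step 4: on BLACK (6,2): turn L to W, flip to white, move to (6,1). |black|=6 — new cell
Step 5: on WHITE (6,1): turn R to N, flip to black, move to (5,1). |black|=7 — new cell
Step 6: on WHITE (5,1): turn R to E, flip to black, move to (5,2). |black|=8 — new cell
No revisit within 6 steps.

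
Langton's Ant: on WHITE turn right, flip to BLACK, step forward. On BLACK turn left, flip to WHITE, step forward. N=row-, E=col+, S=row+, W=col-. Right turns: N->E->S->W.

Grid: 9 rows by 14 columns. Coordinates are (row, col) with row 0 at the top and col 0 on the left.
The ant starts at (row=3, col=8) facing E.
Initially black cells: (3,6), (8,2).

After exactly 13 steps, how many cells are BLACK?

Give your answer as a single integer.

Step 1: on WHITE (3,8): turn R to S, flip to black, move to (4,8). |black|=3
Step 2: on WHITE (4,8): turn R to W, flip to black, move to (4,7). |black|=4
Step 3: on WHITE (4,7): turn R to N, flip to black, move to (3,7). |black|=5
Step 4: on WHITE (3,7): turn R to E, flip to black, move to (3,8). |black|=6
Step 5: on BLACK (3,8): turn L to N, flip to white, move to (2,8). |black|=5
Step 6: on WHITE (2,8): turn R to E, flip to black, move to (2,9). |black|=6
Step 7: on WHITE (2,9): turn R to S, flip to black, move to (3,9). |black|=7
Step 8: on WHITE (3,9): turn R to W, flip to black, move to (3,8). |black|=8
Step 9: on WHITE (3,8): turn R to N, flip to black, move to (2,8). |black|=9
Step 10: on BLACK (2,8): turn L to W, flip to white, move to (2,7). |black|=8
Step 11: on WHITE (2,7): turn R to N, flip to black, move to (1,7). |black|=9
Step 12: on WHITE (1,7): turn R to E, flip to black, move to (1,8). |black|=10
Step 13: on WHITE (1,8): turn R to S, flip to black, move to (2,8). |black|=11

Answer: 11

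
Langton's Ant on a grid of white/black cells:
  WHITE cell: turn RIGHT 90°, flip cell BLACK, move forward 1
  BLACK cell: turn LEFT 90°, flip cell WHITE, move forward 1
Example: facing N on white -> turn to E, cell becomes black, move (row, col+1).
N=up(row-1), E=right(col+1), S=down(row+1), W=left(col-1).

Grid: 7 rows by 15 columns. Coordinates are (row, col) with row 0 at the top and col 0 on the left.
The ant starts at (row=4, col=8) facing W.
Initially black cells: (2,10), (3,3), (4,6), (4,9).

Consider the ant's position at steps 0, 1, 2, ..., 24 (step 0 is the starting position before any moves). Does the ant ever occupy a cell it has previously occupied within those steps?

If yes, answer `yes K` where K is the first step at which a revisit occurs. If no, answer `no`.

Step 1: on WHITE (4,8): turn R to N, flip to black, move to (3,8). |black|=5 — new cell
Step 2: on WHITE (3,8): turn R to E, flip to black, move to (3,9). |black|=6 — new cell
Step 3: on WHITE (3,9): turn R to S, flip to black, move to (4,9). |black|=7 — new cell
Step 4: on BLACK (4,9): turn L to E, flip to white, move to (4,10). |black|=6 — new cell
Step 5: on WHITE (4,10): turn R to S, flip to black, move to (5,10). |black|=7 — new cell
Step 6: on WHITE (5,10): turn R to W, flip to black, move to (5,9). |black|=8 — new cell
Step 7: on WHITE (5,9): turn R to N, flip to black, move to (4,9). |black|=9 — REVISIT

Answer: yes 7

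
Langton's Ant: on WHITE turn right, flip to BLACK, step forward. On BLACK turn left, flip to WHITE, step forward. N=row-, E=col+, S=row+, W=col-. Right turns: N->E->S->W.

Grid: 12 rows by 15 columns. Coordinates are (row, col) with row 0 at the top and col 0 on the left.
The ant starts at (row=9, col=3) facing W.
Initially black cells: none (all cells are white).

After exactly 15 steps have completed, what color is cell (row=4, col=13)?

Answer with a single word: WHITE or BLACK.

Answer: WHITE

Derivation:
Step 1: on WHITE (9,3): turn R to N, flip to black, move to (8,3). |black|=1
Step 2: on WHITE (8,3): turn R to E, flip to black, move to (8,4). |black|=2
Step 3: on WHITE (8,4): turn R to S, flip to black, move to (9,4). |black|=3
Step 4: on WHITE (9,4): turn R to W, flip to black, move to (9,3). |black|=4
Step 5: on BLACK (9,3): turn L to S, flip to white, move to (10,3). |black|=3
Step 6: on WHITE (10,3): turn R to W, flip to black, move to (10,2). |black|=4
Step 7: on WHITE (10,2): turn R to N, flip to black, move to (9,2). |black|=5
Step 8: on WHITE (9,2): turn R to E, flip to black, move to (9,3). |black|=6
Step 9: on WHITE (9,3): turn R to S, flip to black, move to (10,3). |black|=7
Step 10: on BLACK (10,3): turn L to E, flip to white, move to (10,4). |black|=6
Step 11: on WHITE (10,4): turn R to S, flip to black, move to (11,4). |black|=7
Step 12: on WHITE (11,4): turn R to W, flip to black, move to (11,3). |black|=8
Step 13: on WHITE (11,3): turn R to N, flip to black, move to (10,3). |black|=9
Step 14: on WHITE (10,3): turn R to E, flip to black, move to (10,4). |black|=10
Step 15: on BLACK (10,4): turn L to N, flip to white, move to (9,4). |black|=9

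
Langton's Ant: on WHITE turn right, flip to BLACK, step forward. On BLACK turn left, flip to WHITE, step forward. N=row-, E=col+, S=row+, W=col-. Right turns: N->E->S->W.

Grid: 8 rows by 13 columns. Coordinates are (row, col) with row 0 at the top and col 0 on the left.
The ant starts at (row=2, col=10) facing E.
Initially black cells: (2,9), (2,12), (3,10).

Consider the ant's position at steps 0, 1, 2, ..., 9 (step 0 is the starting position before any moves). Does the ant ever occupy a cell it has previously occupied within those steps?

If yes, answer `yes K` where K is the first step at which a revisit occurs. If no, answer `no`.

Answer: yes 5

Derivation:
Step 1: on WHITE (2,10): turn R to S, flip to black, move to (3,10). |black|=4 — new cell
Step 2: on BLACK (3,10): turn L to E, flip to white, move to (3,11). |black|=3 — new cell
Step 3: on WHITE (3,11): turn R to S, flip to black, move to (4,11). |black|=4 — new cell
Step 4: on WHITE (4,11): turn R to W, flip to black, move to (4,10). |black|=5 — new cell
Step 5: on WHITE (4,10): turn R to N, flip to black, move to (3,10). |black|=6 — REVISIT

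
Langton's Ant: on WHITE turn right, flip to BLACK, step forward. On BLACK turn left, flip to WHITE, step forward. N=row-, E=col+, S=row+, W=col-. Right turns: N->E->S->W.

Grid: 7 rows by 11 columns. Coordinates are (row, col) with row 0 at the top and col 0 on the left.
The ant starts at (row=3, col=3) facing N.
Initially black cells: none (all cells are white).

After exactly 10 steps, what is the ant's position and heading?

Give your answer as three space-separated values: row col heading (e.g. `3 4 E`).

Step 1: on WHITE (3,3): turn R to E, flip to black, move to (3,4). |black|=1
Step 2: on WHITE (3,4): turn R to S, flip to black, move to (4,4). |black|=2
Step 3: on WHITE (4,4): turn R to W, flip to black, move to (4,3). |black|=3
Step 4: on WHITE (4,3): turn R to N, flip to black, move to (3,3). |black|=4
Step 5: on BLACK (3,3): turn L to W, flip to white, move to (3,2). |black|=3
Step 6: on WHITE (3,2): turn R to N, flip to black, move to (2,2). |black|=4
Step 7: on WHITE (2,2): turn R to E, flip to black, move to (2,3). |black|=5
Step 8: on WHITE (2,3): turn R to S, flip to black, move to (3,3). |black|=6
Step 9: on WHITE (3,3): turn R to W, flip to black, move to (3,2). |black|=7
Step 10: on BLACK (3,2): turn L to S, flip to white, move to (4,2). |black|=6

Answer: 4 2 S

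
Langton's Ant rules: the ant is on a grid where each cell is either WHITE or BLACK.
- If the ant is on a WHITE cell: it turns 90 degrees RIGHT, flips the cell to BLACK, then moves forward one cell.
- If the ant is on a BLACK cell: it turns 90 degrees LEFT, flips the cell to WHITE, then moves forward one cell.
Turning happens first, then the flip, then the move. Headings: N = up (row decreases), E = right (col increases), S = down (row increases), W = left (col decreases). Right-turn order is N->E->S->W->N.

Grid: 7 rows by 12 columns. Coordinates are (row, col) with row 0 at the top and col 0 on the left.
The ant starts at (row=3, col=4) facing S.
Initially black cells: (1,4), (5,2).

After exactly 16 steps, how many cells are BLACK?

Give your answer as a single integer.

Answer: 10

Derivation:
Step 1: on WHITE (3,4): turn R to W, flip to black, move to (3,3). |black|=3
Step 2: on WHITE (3,3): turn R to N, flip to black, move to (2,3). |black|=4
Step 3: on WHITE (2,3): turn R to E, flip to black, move to (2,4). |black|=5
Step 4: on WHITE (2,4): turn R to S, flip to black, move to (3,4). |black|=6
Step 5: on BLACK (3,4): turn L to E, flip to white, move to (3,5). |black|=5
Step 6: on WHITE (3,5): turn R to S, flip to black, move to (4,5). |black|=6
Step 7: on WHITE (4,5): turn R to W, flip to black, move to (4,4). |black|=7
Step 8: on WHITE (4,4): turn R to N, flip to black, move to (3,4). |black|=8
Step 9: on WHITE (3,4): turn R to E, flip to black, move to (3,5). |black|=9
Step 10: on BLACK (3,5): turn L to N, flip to white, move to (2,5). |black|=8
Step 11: on WHITE (2,5): turn R to E, flip to black, move to (2,6). |black|=9
Step 12: on WHITE (2,6): turn R to S, flip to black, move to (3,6). |black|=10
Step 13: on WHITE (3,6): turn R to W, flip to black, move to (3,5). |black|=11
Step 14: on WHITE (3,5): turn R to N, flip to black, move to (2,5). |black|=12
Step 15: on BLACK (2,5): turn L to W, flip to white, move to (2,4). |black|=11
Step 16: on BLACK (2,4): turn L to S, flip to white, move to (3,4). |black|=10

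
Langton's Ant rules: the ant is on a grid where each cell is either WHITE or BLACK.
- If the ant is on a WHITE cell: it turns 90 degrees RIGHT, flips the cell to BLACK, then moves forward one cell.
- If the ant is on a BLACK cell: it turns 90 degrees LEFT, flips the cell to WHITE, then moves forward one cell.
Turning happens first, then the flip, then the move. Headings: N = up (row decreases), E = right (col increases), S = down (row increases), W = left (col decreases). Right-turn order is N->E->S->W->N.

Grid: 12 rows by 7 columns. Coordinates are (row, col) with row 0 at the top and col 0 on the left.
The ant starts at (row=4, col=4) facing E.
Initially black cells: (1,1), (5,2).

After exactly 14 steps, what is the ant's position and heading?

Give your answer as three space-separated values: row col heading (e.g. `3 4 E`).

Answer: 3 3 W

Derivation:
Step 1: on WHITE (4,4): turn R to S, flip to black, move to (5,4). |black|=3
Step 2: on WHITE (5,4): turn R to W, flip to black, move to (5,3). |black|=4
Step 3: on WHITE (5,3): turn R to N, flip to black, move to (4,3). |black|=5
Step 4: on WHITE (4,3): turn R to E, flip to black, move to (4,4). |black|=6
Step 5: on BLACK (4,4): turn L to N, flip to white, move to (3,4). |black|=5
Step 6: on WHITE (3,4): turn R to E, flip to black, move to (3,5). |black|=6
Step 7: on WHITE (3,5): turn R to S, flip to black, move to (4,5). |black|=7
Step 8: on WHITE (4,5): turn R to W, flip to black, move to (4,4). |black|=8
Step 9: on WHITE (4,4): turn R to N, flip to black, move to (3,4). |black|=9
Step 10: on BLACK (3,4): turn L to W, flip to white, move to (3,3). |black|=8
Step 11: on WHITE (3,3): turn R to N, flip to black, move to (2,3). |black|=9
Step 12: on WHITE (2,3): turn R to E, flip to black, move to (2,4). |black|=10
Step 13: on WHITE (2,4): turn R to S, flip to black, move to (3,4). |black|=11
Step 14: on WHITE (3,4): turn R to W, flip to black, move to (3,3). |black|=12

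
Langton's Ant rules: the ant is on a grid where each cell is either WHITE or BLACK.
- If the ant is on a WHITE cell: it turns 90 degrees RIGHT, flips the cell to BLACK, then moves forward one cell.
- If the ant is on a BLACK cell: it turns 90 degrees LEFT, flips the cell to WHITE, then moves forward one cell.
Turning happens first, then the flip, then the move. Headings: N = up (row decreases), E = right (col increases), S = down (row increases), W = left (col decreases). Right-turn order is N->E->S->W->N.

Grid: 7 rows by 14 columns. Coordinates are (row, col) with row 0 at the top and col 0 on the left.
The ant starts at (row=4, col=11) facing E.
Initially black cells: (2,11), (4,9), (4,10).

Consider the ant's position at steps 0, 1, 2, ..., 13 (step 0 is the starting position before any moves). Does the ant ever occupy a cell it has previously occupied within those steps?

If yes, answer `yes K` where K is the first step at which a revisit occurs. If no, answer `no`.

Step 1: on WHITE (4,11): turn R to S, flip to black, move to (5,11). |black|=4 — new cell
Step 2: on WHITE (5,11): turn R to W, flip to black, move to (5,10). |black|=5 — new cell
Step 3: on WHITE (5,10): turn R to N, flip to black, move to (4,10). |black|=6 — new cell
Step 4: on BLACK (4,10): turn L to W, flip to white, move to (4,9). |black|=5 — new cell
Step 5: on BLACK (4,9): turn L to S, flip to white, move to (5,9). |black|=4 — new cell
Step 6: on WHITE (5,9): turn R to W, flip to black, move to (5,8). |black|=5 — new cell
Step 7: on WHITE (5,8): turn R to N, flip to black, move to (4,8). |black|=6 — new cell
Step 8: on WHITE (4,8): turn R to E, flip to black, move to (4,9). |black|=7 — REVISIT

Answer: yes 8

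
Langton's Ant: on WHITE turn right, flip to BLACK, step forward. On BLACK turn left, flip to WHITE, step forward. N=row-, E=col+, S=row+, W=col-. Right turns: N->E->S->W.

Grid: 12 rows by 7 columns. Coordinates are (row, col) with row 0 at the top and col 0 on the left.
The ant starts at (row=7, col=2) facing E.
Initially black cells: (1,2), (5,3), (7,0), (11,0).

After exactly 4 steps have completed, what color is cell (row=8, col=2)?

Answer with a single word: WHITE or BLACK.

Step 1: on WHITE (7,2): turn R to S, flip to black, move to (8,2). |black|=5
Step 2: on WHITE (8,2): turn R to W, flip to black, move to (8,1). |black|=6
Step 3: on WHITE (8,1): turn R to N, flip to black, move to (7,1). |black|=7
Step 4: on WHITE (7,1): turn R to E, flip to black, move to (7,2). |black|=8

Answer: BLACK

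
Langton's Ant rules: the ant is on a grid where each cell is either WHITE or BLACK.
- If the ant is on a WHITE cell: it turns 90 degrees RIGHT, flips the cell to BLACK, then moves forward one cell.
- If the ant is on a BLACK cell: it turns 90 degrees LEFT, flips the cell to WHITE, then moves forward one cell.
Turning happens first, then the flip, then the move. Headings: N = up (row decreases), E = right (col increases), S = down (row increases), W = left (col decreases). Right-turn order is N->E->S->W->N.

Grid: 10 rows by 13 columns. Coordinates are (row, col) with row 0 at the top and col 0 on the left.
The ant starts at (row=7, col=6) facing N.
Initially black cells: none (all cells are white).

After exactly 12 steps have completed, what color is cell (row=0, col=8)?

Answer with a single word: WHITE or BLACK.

Answer: WHITE

Derivation:
Step 1: on WHITE (7,6): turn R to E, flip to black, move to (7,7). |black|=1
Step 2: on WHITE (7,7): turn R to S, flip to black, move to (8,7). |black|=2
Step 3: on WHITE (8,7): turn R to W, flip to black, move to (8,6). |black|=3
Step 4: on WHITE (8,6): turn R to N, flip to black, move to (7,6). |black|=4
Step 5: on BLACK (7,6): turn L to W, flip to white, move to (7,5). |black|=3
Step 6: on WHITE (7,5): turn R to N, flip to black, move to (6,5). |black|=4
Step 7: on WHITE (6,5): turn R to E, flip to black, move to (6,6). |black|=5
Step 8: on WHITE (6,6): turn R to S, flip to black, move to (7,6). |black|=6
Step 9: on WHITE (7,6): turn R to W, flip to black, move to (7,5). |black|=7
Step 10: on BLACK (7,5): turn L to S, flip to white, move to (8,5). |black|=6
Step 11: on WHITE (8,5): turn R to W, flip to black, move to (8,4). |black|=7
Step 12: on WHITE (8,4): turn R to N, flip to black, move to (7,4). |black|=8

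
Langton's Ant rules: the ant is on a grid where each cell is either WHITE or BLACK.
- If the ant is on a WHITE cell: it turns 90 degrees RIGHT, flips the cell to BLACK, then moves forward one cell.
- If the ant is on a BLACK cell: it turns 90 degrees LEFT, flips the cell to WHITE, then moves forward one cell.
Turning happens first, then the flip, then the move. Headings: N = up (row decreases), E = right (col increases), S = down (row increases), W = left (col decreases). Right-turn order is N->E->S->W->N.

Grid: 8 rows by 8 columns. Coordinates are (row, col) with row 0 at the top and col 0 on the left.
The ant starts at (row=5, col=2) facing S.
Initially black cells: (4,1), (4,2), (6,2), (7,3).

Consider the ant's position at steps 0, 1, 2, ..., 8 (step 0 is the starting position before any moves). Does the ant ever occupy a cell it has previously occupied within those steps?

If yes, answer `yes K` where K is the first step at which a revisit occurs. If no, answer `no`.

Answer: yes 6

Derivation:
Step 1: on WHITE (5,2): turn R to W, flip to black, move to (5,1). |black|=5 — new cell
Step 2: on WHITE (5,1): turn R to N, flip to black, move to (4,1). |black|=6 — new cell
Step 3: on BLACK (4,1): turn L to W, flip to white, move to (4,0). |black|=5 — new cell
Step 4: on WHITE (4,0): turn R to N, flip to black, move to (3,0). |black|=6 — new cell
Step 5: on WHITE (3,0): turn R to E, flip to black, move to (3,1). |black|=7 — new cell
Step 6: on WHITE (3,1): turn R to S, flip to black, move to (4,1). |black|=8 — REVISIT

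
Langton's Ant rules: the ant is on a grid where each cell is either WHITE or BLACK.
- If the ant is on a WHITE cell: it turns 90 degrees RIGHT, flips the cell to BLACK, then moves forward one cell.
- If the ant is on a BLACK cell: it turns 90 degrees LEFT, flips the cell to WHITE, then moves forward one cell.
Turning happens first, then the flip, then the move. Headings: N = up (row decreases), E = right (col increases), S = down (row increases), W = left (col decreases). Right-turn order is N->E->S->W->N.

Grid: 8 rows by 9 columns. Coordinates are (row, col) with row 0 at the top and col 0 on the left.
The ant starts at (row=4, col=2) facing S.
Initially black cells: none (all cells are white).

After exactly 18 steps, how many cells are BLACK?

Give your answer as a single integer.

Step 1: on WHITE (4,2): turn R to W, flip to black, move to (4,1). |black|=1
Step 2: on WHITE (4,1): turn R to N, flip to black, move to (3,1). |black|=2
Step 3: on WHITE (3,1): turn R to E, flip to black, move to (3,2). |black|=3
Step 4: on WHITE (3,2): turn R to S, flip to black, move to (4,2). |black|=4
Step 5: on BLACK (4,2): turn L to E, flip to white, move to (4,3). |black|=3
Step 6: on WHITE (4,3): turn R to S, flip to black, move to (5,3). |black|=4
Step 7: on WHITE (5,3): turn R to W, flip to black, move to (5,2). |black|=5
Step 8: on WHITE (5,2): turn R to N, flip to black, move to (4,2). |black|=6
Step 9: on WHITE (4,2): turn R to E, flip to black, move to (4,3). |black|=7
Step 10: on BLACK (4,3): turn L to N, flip to white, move to (3,3). |black|=6
Step 11: on WHITE (3,3): turn R to E, flip to black, move to (3,4). |black|=7
Step 12: on WHITE (3,4): turn R to S, flip to black, move to (4,4). |black|=8
Step 13: on WHITE (4,4): turn R to W, flip to black, move to (4,3). |black|=9
Step 14: on WHITE (4,3): turn R to N, flip to black, move to (3,3). |black|=10
Step 15: on BLACK (3,3): turn L to W, flip to white, move to (3,2). |black|=9
Step 16: on BLACK (3,2): turn L to S, flip to white, move to (4,2). |black|=8
Step 17: on BLACK (4,2): turn L to E, flip to white, move to (4,3). |black|=7
Step 18: on BLACK (4,3): turn L to N, flip to white, move to (3,3). |black|=6

Answer: 6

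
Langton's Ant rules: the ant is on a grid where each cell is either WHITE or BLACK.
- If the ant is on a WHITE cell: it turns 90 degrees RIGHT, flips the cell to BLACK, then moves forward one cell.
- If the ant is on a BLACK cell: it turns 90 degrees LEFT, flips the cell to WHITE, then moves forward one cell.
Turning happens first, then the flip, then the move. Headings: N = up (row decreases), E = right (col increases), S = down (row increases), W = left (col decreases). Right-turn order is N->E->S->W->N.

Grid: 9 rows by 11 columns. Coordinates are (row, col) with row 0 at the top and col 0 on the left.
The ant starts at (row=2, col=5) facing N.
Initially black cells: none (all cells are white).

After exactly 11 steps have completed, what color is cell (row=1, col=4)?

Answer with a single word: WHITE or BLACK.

Answer: BLACK

Derivation:
Step 1: on WHITE (2,5): turn R to E, flip to black, move to (2,6). |black|=1
Step 2: on WHITE (2,6): turn R to S, flip to black, move to (3,6). |black|=2
Step 3: on WHITE (3,6): turn R to W, flip to black, move to (3,5). |black|=3
Step 4: on WHITE (3,5): turn R to N, flip to black, move to (2,5). |black|=4
Step 5: on BLACK (2,5): turn L to W, flip to white, move to (2,4). |black|=3
Step 6: on WHITE (2,4): turn R to N, flip to black, move to (1,4). |black|=4
Step 7: on WHITE (1,4): turn R to E, flip to black, move to (1,5). |black|=5
Step 8: on WHITE (1,5): turn R to S, flip to black, move to (2,5). |black|=6
Step 9: on WHITE (2,5): turn R to W, flip to black, move to (2,4). |black|=7
Step 10: on BLACK (2,4): turn L to S, flip to white, move to (3,4). |black|=6
Step 11: on WHITE (3,4): turn R to W, flip to black, move to (3,3). |black|=7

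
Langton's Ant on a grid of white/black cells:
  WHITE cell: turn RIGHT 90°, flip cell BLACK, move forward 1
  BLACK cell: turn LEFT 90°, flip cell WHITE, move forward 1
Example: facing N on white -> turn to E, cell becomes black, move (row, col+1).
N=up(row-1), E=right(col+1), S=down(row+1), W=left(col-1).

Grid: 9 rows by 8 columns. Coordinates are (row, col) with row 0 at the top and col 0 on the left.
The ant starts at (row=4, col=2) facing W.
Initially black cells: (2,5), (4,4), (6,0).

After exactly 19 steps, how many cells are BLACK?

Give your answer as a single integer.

Step 1: on WHITE (4,2): turn R to N, flip to black, move to (3,2). |black|=4
Step 2: on WHITE (3,2): turn R to E, flip to black, move to (3,3). |black|=5
Step 3: on WHITE (3,3): turn R to S, flip to black, move to (4,3). |black|=6
Step 4: on WHITE (4,3): turn R to W, flip to black, move to (4,2). |black|=7
Step 5: on BLACK (4,2): turn L to S, flip to white, move to (5,2). |black|=6
Step 6: on WHITE (5,2): turn R to W, flip to black, move to (5,1). |black|=7
Step 7: on WHITE (5,1): turn R to N, flip to black, move to (4,1). |black|=8
Step 8: on WHITE (4,1): turn R to E, flip to black, move to (4,2). |black|=9
Step 9: on WHITE (4,2): turn R to S, flip to black, move to (5,2). |black|=10
Step 10: on BLACK (5,2): turn L to E, flip to white, move to (5,3). |black|=9
Step 11: on WHITE (5,3): turn R to S, flip to black, move to (6,3). |black|=10
Step 12: on WHITE (6,3): turn R to W, flip to black, move to (6,2). |black|=11
Step 13: on WHITE (6,2): turn R to N, flip to black, move to (5,2). |black|=12
Step 14: on WHITE (5,2): turn R to E, flip to black, move to (5,3). |black|=13
Step 15: on BLACK (5,3): turn L to N, flip to white, move to (4,3). |black|=12
Step 16: on BLACK (4,3): turn L to W, flip to white, move to (4,2). |black|=11
Step 17: on BLACK (4,2): turn L to S, flip to white, move to (5,2). |black|=10
Step 18: on BLACK (5,2): turn L to E, flip to white, move to (5,3). |black|=9
Step 19: on WHITE (5,3): turn R to S, flip to black, move to (6,3). |black|=10

Answer: 10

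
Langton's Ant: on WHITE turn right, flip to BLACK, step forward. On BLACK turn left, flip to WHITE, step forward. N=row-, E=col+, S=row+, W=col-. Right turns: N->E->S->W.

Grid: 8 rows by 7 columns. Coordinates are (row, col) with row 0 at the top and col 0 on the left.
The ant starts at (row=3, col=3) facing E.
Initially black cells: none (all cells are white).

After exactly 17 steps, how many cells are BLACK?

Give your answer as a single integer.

Answer: 7

Derivation:
Step 1: on WHITE (3,3): turn R to S, flip to black, move to (4,3). |black|=1
Step 2: on WHITE (4,3): turn R to W, flip to black, move to (4,2). |black|=2
Step 3: on WHITE (4,2): turn R to N, flip to black, move to (3,2). |black|=3
Step 4: on WHITE (3,2): turn R to E, flip to black, move to (3,3). |black|=4
Step 5: on BLACK (3,3): turn L to N, flip to white, move to (2,3). |black|=3
Step 6: on WHITE (2,3): turn R to E, flip to black, move to (2,4). |black|=4
Step 7: on WHITE (2,4): turn R to S, flip to black, move to (3,4). |black|=5
Step 8: on WHITE (3,4): turn R to W, flip to black, move to (3,3). |black|=6
Step 9: on WHITE (3,3): turn R to N, flip to black, move to (2,3). |black|=7
Step 10: on BLACK (2,3): turn L to W, flip to white, move to (2,2). |black|=6
Step 11: on WHITE (2,2): turn R to N, flip to black, move to (1,2). |black|=7
Step 12: on WHITE (1,2): turn R to E, flip to black, move to (1,3). |black|=8
Step 13: on WHITE (1,3): turn R to S, flip to black, move to (2,3). |black|=9
Step 14: on WHITE (2,3): turn R to W, flip to black, move to (2,2). |black|=10
Step 15: on BLACK (2,2): turn L to S, flip to white, move to (3,2). |black|=9
Step 16: on BLACK (3,2): turn L to E, flip to white, move to (3,3). |black|=8
Step 17: on BLACK (3,3): turn L to N, flip to white, move to (2,3). |black|=7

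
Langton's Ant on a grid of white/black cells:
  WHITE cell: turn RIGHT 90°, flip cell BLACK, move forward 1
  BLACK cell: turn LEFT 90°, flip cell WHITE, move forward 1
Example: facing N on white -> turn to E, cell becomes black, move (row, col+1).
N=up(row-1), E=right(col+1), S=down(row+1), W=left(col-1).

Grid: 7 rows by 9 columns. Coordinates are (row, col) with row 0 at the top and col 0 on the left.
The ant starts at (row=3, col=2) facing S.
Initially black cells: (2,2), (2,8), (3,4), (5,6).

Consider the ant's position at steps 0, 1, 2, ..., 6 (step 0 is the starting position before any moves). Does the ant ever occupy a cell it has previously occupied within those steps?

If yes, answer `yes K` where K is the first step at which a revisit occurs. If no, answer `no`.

Answer: no

Derivation:
Step 1: on WHITE (3,2): turn R to W, flip to black, move to (3,1). |black|=5 — new cell
Step 2: on WHITE (3,1): turn R to N, flip to black, move to (2,1). |black|=6 — new cell
Step 3: on WHITE (2,1): turn R to E, flip to black, move to (2,2). |black|=7 — new cell
Step 4: on BLACK (2,2): turn L to N, flip to white, move to (1,2). |black|=6 — new cell
Step 5: on WHITE (1,2): turn R to E, flip to black, move to (1,3). |black|=7 — new cell
Step 6: on WHITE (1,3): turn R to S, flip to black, move to (2,3). |black|=8 — new cell
No revisit within 6 steps.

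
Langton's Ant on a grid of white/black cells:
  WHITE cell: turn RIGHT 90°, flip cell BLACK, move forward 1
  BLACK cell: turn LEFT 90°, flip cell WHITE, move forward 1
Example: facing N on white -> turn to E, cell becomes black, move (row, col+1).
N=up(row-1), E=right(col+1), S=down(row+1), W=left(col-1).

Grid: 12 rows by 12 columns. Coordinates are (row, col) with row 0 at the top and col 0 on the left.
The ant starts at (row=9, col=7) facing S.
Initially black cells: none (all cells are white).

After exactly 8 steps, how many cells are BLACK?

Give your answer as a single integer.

Answer: 6

Derivation:
Step 1: on WHITE (9,7): turn R to W, flip to black, move to (9,6). |black|=1
Step 2: on WHITE (9,6): turn R to N, flip to black, move to (8,6). |black|=2
Step 3: on WHITE (8,6): turn R to E, flip to black, move to (8,7). |black|=3
Step 4: on WHITE (8,7): turn R to S, flip to black, move to (9,7). |black|=4
Step 5: on BLACK (9,7): turn L to E, flip to white, move to (9,8). |black|=3
Step 6: on WHITE (9,8): turn R to S, flip to black, move to (10,8). |black|=4
Step 7: on WHITE (10,8): turn R to W, flip to black, move to (10,7). |black|=5
Step 8: on WHITE (10,7): turn R to N, flip to black, move to (9,7). |black|=6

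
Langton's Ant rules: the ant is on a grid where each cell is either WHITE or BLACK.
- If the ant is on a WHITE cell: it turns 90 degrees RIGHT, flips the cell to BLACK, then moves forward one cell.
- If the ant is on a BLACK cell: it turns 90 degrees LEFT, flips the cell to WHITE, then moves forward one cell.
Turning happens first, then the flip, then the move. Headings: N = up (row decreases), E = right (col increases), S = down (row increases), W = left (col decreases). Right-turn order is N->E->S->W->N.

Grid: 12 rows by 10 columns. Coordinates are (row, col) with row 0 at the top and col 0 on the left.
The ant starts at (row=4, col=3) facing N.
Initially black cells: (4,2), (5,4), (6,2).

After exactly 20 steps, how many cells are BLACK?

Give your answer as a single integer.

Step 1: on WHITE (4,3): turn R to E, flip to black, move to (4,4). |black|=4
Step 2: on WHITE (4,4): turn R to S, flip to black, move to (5,4). |black|=5
Step 3: on BLACK (5,4): turn L to E, flip to white, move to (5,5). |black|=4
Step 4: on WHITE (5,5): turn R to S, flip to black, move to (6,5). |black|=5
Step 5: on WHITE (6,5): turn R to W, flip to black, move to (6,4). |black|=6
Step 6: on WHITE (6,4): turn R to N, flip to black, move to (5,4). |black|=7
Step 7: on WHITE (5,4): turn R to E, flip to black, move to (5,5). |black|=8
Step 8: on BLACK (5,5): turn L to N, flip to white, move to (4,5). |black|=7
Step 9: on WHITE (4,5): turn R to E, flip to black, move to (4,6). |black|=8
Step 10: on WHITE (4,6): turn R to S, flip to black, move to (5,6). |black|=9
Step 11: on WHITE (5,6): turn R to W, flip to black, move to (5,5). |black|=10
Step 12: on WHITE (5,5): turn R to N, flip to black, move to (4,5). |black|=11
Step 13: on BLACK (4,5): turn L to W, flip to white, move to (4,4). |black|=10
Step 14: on BLACK (4,4): turn L to S, flip to white, move to (5,4). |black|=9
Step 15: on BLACK (5,4): turn L to E, flip to white, move to (5,5). |black|=8
Step 16: on BLACK (5,5): turn L to N, flip to white, move to (4,5). |black|=7
Step 17: on WHITE (4,5): turn R to E, flip to black, move to (4,6). |black|=8
Step 18: on BLACK (4,6): turn L to N, flip to white, move to (3,6). |black|=7
Step 19: on WHITE (3,6): turn R to E, flip to black, move to (3,7). |black|=8
Step 20: on WHITE (3,7): turn R to S, flip to black, move to (4,7). |black|=9

Answer: 9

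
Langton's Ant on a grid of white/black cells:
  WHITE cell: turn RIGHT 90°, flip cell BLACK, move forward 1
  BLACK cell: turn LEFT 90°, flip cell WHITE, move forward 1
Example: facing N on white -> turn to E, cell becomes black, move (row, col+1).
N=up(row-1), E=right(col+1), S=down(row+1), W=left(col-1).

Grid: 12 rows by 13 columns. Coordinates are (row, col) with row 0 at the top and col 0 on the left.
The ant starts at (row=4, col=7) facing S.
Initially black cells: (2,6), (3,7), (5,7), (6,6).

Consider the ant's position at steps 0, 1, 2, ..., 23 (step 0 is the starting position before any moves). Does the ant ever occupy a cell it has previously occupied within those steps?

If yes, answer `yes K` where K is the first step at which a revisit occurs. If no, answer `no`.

Step 1: on WHITE (4,7): turn R to W, flip to black, move to (4,6). |black|=5 — new cell
Step 2: on WHITE (4,6): turn R to N, flip to black, move to (3,6). |black|=6 — new cell
Step 3: on WHITE (3,6): turn R to E, flip to black, move to (3,7). |black|=7 — new cell
Step 4: on BLACK (3,7): turn L to N, flip to white, move to (2,7). |black|=6 — new cell
Step 5: on WHITE (2,7): turn R to E, flip to black, move to (2,8). |black|=7 — new cell
Step 6: on WHITE (2,8): turn R to S, flip to black, move to (3,8). |black|=8 — new cell
Step 7: on WHITE (3,8): turn R to W, flip to black, move to (3,7). |black|=9 — REVISIT

Answer: yes 7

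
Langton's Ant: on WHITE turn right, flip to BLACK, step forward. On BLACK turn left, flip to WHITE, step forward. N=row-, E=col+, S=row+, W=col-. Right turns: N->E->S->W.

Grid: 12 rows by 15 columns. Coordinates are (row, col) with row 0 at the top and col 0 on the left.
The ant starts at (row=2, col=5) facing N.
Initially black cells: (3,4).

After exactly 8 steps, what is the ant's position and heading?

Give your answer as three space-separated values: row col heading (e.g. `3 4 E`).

Step 1: on WHITE (2,5): turn R to E, flip to black, move to (2,6). |black|=2
Step 2: on WHITE (2,6): turn R to S, flip to black, move to (3,6). |black|=3
Step 3: on WHITE (3,6): turn R to W, flip to black, move to (3,5). |black|=4
Step 4: on WHITE (3,5): turn R to N, flip to black, move to (2,5). |black|=5
Step 5: on BLACK (2,5): turn L to W, flip to white, move to (2,4). |black|=4
Step 6: on WHITE (2,4): turn R to N, flip to black, move to (1,4). |black|=5
Step 7: on WHITE (1,4): turn R to E, flip to black, move to (1,5). |black|=6
Step 8: on WHITE (1,5): turn R to S, flip to black, move to (2,5). |black|=7

Answer: 2 5 S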